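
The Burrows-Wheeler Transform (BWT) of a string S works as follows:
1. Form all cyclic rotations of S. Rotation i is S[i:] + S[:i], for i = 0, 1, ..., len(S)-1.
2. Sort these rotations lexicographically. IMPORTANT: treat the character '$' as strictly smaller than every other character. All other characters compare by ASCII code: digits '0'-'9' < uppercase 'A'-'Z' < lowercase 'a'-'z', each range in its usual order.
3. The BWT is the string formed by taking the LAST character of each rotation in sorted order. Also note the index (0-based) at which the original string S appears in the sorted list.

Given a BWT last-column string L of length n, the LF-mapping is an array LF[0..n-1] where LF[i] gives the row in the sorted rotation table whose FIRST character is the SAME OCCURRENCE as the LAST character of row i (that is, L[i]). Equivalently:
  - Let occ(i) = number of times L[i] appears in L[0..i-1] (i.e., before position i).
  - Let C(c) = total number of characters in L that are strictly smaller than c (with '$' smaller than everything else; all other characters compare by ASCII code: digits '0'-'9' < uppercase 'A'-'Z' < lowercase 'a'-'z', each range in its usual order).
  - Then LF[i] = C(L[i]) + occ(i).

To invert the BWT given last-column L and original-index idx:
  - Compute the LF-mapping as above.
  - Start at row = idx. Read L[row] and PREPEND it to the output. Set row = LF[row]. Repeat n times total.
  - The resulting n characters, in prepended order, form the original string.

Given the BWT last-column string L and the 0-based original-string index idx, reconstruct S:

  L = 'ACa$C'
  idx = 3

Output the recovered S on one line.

Answer: CaCA$

Derivation:
LF mapping: 1 2 4 0 3
Walk LF starting at row 3, prepending L[row]:
  step 1: row=3, L[3]='$', prepend. Next row=LF[3]=0
  step 2: row=0, L[0]='A', prepend. Next row=LF[0]=1
  step 3: row=1, L[1]='C', prepend. Next row=LF[1]=2
  step 4: row=2, L[2]='a', prepend. Next row=LF[2]=4
  step 5: row=4, L[4]='C', prepend. Next row=LF[4]=3
Reversed output: CaCA$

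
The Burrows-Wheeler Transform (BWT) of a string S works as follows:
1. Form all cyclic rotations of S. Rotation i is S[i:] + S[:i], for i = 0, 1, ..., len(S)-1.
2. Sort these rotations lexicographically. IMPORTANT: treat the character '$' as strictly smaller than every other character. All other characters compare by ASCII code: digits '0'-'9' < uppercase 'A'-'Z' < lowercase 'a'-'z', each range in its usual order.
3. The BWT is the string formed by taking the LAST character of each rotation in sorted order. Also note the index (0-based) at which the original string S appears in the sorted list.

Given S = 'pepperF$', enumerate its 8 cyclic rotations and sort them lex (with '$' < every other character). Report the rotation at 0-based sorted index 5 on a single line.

Answer: perF$pep

Derivation:
All 8 rotations (rotation i = S[i:]+S[:i]):
  rot[0] = pepperF$
  rot[1] = epperF$p
  rot[2] = pperF$pe
  rot[3] = perF$pep
  rot[4] = erF$pepp
  rot[5] = rF$peppe
  rot[6] = F$pepper
  rot[7] = $pepperF
Sorted (with $ < everything):
  sorted[0] = $pepperF
  sorted[1] = F$pepper
  sorted[2] = epperF$p
  sorted[3] = erF$pepp
  sorted[4] = pepperF$
  sorted[5] = perF$pep
  sorted[6] = pperF$pe
  sorted[7] = rF$peppe
sorted[5] = perF$pep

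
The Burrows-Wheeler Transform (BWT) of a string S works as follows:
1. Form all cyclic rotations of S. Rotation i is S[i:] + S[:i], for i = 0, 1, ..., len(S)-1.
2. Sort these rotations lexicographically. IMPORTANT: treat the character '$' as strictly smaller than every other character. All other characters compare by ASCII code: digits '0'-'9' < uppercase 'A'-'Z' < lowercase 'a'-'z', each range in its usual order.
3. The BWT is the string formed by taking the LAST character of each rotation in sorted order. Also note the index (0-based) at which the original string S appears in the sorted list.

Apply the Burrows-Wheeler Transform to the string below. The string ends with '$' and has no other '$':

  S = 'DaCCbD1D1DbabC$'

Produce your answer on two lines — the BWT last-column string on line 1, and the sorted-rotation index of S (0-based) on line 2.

All 15 rotations (rotation i = S[i:]+S[:i]):
  rot[0] = DaCCbD1D1DbabC$
  rot[1] = aCCbD1D1DbabC$D
  rot[2] = CCbD1D1DbabC$Da
  rot[3] = CbD1D1DbabC$DaC
  rot[4] = bD1D1DbabC$DaCC
  rot[5] = D1D1DbabC$DaCCb
  rot[6] = 1D1DbabC$DaCCbD
  rot[7] = D1DbabC$DaCCbD1
  rot[8] = 1DbabC$DaCCbD1D
  rot[9] = DbabC$DaCCbD1D1
  rot[10] = babC$DaCCbD1D1D
  rot[11] = abC$DaCCbD1D1Db
  rot[12] = bC$DaCCbD1D1Dba
  rot[13] = C$DaCCbD1D1Dbab
  rot[14] = $DaCCbD1D1DbabC
Sorted (with $ < everything):
  sorted[0] = $DaCCbD1D1DbabC  (last char: 'C')
  sorted[1] = 1D1DbabC$DaCCbD  (last char: 'D')
  sorted[2] = 1DbabC$DaCCbD1D  (last char: 'D')
  sorted[3] = C$DaCCbD1D1Dbab  (last char: 'b')
  sorted[4] = CCbD1D1DbabC$Da  (last char: 'a')
  sorted[5] = CbD1D1DbabC$DaC  (last char: 'C')
  sorted[6] = D1D1DbabC$DaCCb  (last char: 'b')
  sorted[7] = D1DbabC$DaCCbD1  (last char: '1')
  sorted[8] = DaCCbD1D1DbabC$  (last char: '$')
  sorted[9] = DbabC$DaCCbD1D1  (last char: '1')
  sorted[10] = aCCbD1D1DbabC$D  (last char: 'D')
  sorted[11] = abC$DaCCbD1D1Db  (last char: 'b')
  sorted[12] = bC$DaCCbD1D1Dba  (last char: 'a')
  sorted[13] = bD1D1DbabC$DaCC  (last char: 'C')
  sorted[14] = babC$DaCCbD1D1D  (last char: 'D')
Last column: CDDbaCb1$1DbaCD
Original string S is at sorted index 8

Answer: CDDbaCb1$1DbaCD
8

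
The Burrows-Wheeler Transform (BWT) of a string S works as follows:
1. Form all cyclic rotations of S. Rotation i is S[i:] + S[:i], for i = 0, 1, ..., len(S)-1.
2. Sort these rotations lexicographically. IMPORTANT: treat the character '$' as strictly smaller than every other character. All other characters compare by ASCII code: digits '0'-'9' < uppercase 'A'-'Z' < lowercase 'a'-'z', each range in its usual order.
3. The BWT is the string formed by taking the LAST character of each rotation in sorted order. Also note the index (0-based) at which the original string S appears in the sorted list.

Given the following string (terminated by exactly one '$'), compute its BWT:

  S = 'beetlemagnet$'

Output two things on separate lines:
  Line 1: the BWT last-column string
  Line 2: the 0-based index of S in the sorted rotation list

Answer: tm$blneategee
2

Derivation:
All 13 rotations (rotation i = S[i:]+S[:i]):
  rot[0] = beetlemagnet$
  rot[1] = eetlemagnet$b
  rot[2] = etlemagnet$be
  rot[3] = tlemagnet$bee
  rot[4] = lemagnet$beet
  rot[5] = emagnet$beetl
  rot[6] = magnet$beetle
  rot[7] = agnet$beetlem
  rot[8] = gnet$beetlema
  rot[9] = net$beetlemag
  rot[10] = et$beetlemagn
  rot[11] = t$beetlemagne
  rot[12] = $beetlemagnet
Sorted (with $ < everything):
  sorted[0] = $beetlemagnet  (last char: 't')
  sorted[1] = agnet$beetlem  (last char: 'm')
  sorted[2] = beetlemagnet$  (last char: '$')
  sorted[3] = eetlemagnet$b  (last char: 'b')
  sorted[4] = emagnet$beetl  (last char: 'l')
  sorted[5] = et$beetlemagn  (last char: 'n')
  sorted[6] = etlemagnet$be  (last char: 'e')
  sorted[7] = gnet$beetlema  (last char: 'a')
  sorted[8] = lemagnet$beet  (last char: 't')
  sorted[9] = magnet$beetle  (last char: 'e')
  sorted[10] = net$beetlemag  (last char: 'g')
  sorted[11] = t$beetlemagne  (last char: 'e')
  sorted[12] = tlemagnet$bee  (last char: 'e')
Last column: tm$blneategee
Original string S is at sorted index 2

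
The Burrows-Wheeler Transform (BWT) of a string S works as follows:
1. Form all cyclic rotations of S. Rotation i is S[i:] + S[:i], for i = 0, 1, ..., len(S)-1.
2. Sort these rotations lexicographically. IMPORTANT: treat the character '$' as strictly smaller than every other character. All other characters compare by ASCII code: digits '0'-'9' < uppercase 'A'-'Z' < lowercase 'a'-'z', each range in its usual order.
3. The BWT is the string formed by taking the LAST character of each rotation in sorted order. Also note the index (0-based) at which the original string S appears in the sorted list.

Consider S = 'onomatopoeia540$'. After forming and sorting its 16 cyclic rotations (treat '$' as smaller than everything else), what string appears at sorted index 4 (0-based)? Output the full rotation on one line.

Answer: a540$onomatopoei

Derivation:
All 16 rotations (rotation i = S[i:]+S[:i]):
  rot[0] = onomatopoeia540$
  rot[1] = nomatopoeia540$o
  rot[2] = omatopoeia540$on
  rot[3] = matopoeia540$ono
  rot[4] = atopoeia540$onom
  rot[5] = topoeia540$onoma
  rot[6] = opoeia540$onomat
  rot[7] = poeia540$onomato
  rot[8] = oeia540$onomatop
  rot[9] = eia540$onomatopo
  rot[10] = ia540$onomatopoe
  rot[11] = a540$onomatopoei
  rot[12] = 540$onomatopoeia
  rot[13] = 40$onomatopoeia5
  rot[14] = 0$onomatopoeia54
  rot[15] = $onomatopoeia540
Sorted (with $ < everything):
  sorted[0] = $onomatopoeia540
  sorted[1] = 0$onomatopoeia54
  sorted[2] = 40$onomatopoeia5
  sorted[3] = 540$onomatopoeia
  sorted[4] = a540$onomatopoei
  sorted[5] = atopoeia540$onom
  sorted[6] = eia540$onomatopo
  sorted[7] = ia540$onomatopoe
  sorted[8] = matopoeia540$ono
  sorted[9] = nomatopoeia540$o
  sorted[10] = oeia540$onomatop
  sorted[11] = omatopoeia540$on
  sorted[12] = onomatopoeia540$
  sorted[13] = opoeia540$onomat
  sorted[14] = poeia540$onomato
  sorted[15] = topoeia540$onoma
sorted[4] = a540$onomatopoei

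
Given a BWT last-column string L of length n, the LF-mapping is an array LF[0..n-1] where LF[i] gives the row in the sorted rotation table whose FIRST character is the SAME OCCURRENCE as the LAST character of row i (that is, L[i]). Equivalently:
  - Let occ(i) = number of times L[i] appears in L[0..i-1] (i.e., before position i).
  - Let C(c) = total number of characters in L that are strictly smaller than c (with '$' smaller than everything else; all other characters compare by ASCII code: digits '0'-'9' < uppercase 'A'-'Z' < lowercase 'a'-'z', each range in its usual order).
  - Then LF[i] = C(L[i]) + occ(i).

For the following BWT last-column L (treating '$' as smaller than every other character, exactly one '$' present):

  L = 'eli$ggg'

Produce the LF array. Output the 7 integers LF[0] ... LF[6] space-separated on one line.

Answer: 1 6 5 0 2 3 4

Derivation:
Char counts: '$':1, 'e':1, 'g':3, 'i':1, 'l':1
C (first-col start): C('$')=0, C('e')=1, C('g')=2, C('i')=5, C('l')=6
L[0]='e': occ=0, LF[0]=C('e')+0=1+0=1
L[1]='l': occ=0, LF[1]=C('l')+0=6+0=6
L[2]='i': occ=0, LF[2]=C('i')+0=5+0=5
L[3]='$': occ=0, LF[3]=C('$')+0=0+0=0
L[4]='g': occ=0, LF[4]=C('g')+0=2+0=2
L[5]='g': occ=1, LF[5]=C('g')+1=2+1=3
L[6]='g': occ=2, LF[6]=C('g')+2=2+2=4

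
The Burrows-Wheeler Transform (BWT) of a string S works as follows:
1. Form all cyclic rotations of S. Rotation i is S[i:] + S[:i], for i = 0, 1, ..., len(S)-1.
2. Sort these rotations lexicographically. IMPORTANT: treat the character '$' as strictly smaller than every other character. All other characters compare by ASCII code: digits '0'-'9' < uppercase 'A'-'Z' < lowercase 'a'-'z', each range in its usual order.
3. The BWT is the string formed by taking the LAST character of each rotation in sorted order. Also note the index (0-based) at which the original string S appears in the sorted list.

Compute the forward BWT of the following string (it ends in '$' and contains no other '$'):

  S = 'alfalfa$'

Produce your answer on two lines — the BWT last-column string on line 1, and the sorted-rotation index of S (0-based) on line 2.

All 8 rotations (rotation i = S[i:]+S[:i]):
  rot[0] = alfalfa$
  rot[1] = lfalfa$a
  rot[2] = falfa$al
  rot[3] = alfa$alf
  rot[4] = lfa$alfa
  rot[5] = fa$alfal
  rot[6] = a$alfalf
  rot[7] = $alfalfa
Sorted (with $ < everything):
  sorted[0] = $alfalfa  (last char: 'a')
  sorted[1] = a$alfalf  (last char: 'f')
  sorted[2] = alfa$alf  (last char: 'f')
  sorted[3] = alfalfa$  (last char: '$')
  sorted[4] = fa$alfal  (last char: 'l')
  sorted[5] = falfa$al  (last char: 'l')
  sorted[6] = lfa$alfa  (last char: 'a')
  sorted[7] = lfalfa$a  (last char: 'a')
Last column: aff$llaa
Original string S is at sorted index 3

Answer: aff$llaa
3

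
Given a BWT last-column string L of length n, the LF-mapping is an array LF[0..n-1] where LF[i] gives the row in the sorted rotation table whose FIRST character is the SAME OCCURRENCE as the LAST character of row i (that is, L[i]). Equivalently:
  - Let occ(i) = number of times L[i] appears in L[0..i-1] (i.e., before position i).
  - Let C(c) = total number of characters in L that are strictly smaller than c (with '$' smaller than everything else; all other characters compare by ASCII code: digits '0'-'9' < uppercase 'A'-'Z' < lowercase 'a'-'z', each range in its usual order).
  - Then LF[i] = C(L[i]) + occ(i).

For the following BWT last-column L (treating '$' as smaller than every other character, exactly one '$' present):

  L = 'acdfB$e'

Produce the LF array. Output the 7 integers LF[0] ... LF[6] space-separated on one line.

Answer: 2 3 4 6 1 0 5

Derivation:
Char counts: '$':1, 'B':1, 'a':1, 'c':1, 'd':1, 'e':1, 'f':1
C (first-col start): C('$')=0, C('B')=1, C('a')=2, C('c')=3, C('d')=4, C('e')=5, C('f')=6
L[0]='a': occ=0, LF[0]=C('a')+0=2+0=2
L[1]='c': occ=0, LF[1]=C('c')+0=3+0=3
L[2]='d': occ=0, LF[2]=C('d')+0=4+0=4
L[3]='f': occ=0, LF[3]=C('f')+0=6+0=6
L[4]='B': occ=0, LF[4]=C('B')+0=1+0=1
L[5]='$': occ=0, LF[5]=C('$')+0=0+0=0
L[6]='e': occ=0, LF[6]=C('e')+0=5+0=5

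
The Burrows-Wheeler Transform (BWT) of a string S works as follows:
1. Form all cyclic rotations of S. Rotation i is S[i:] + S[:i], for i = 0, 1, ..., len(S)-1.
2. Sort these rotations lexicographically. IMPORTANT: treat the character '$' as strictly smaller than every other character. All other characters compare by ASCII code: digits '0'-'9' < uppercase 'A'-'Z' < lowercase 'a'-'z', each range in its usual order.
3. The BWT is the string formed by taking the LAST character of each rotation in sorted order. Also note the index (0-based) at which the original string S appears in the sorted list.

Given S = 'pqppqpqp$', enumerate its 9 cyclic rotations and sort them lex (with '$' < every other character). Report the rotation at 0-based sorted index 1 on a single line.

Answer: p$pqppqpq

Derivation:
All 9 rotations (rotation i = S[i:]+S[:i]):
  rot[0] = pqppqpqp$
  rot[1] = qppqpqp$p
  rot[2] = ppqpqp$pq
  rot[3] = pqpqp$pqp
  rot[4] = qpqp$pqpp
  rot[5] = pqp$pqppq
  rot[6] = qp$pqppqp
  rot[7] = p$pqppqpq
  rot[8] = $pqppqpqp
Sorted (with $ < everything):
  sorted[0] = $pqppqpqp
  sorted[1] = p$pqppqpq
  sorted[2] = ppqpqp$pq
  sorted[3] = pqp$pqppq
  sorted[4] = pqppqpqp$
  sorted[5] = pqpqp$pqp
  sorted[6] = qp$pqppqp
  sorted[7] = qppqpqp$p
  sorted[8] = qpqp$pqpp
sorted[1] = p$pqppqpq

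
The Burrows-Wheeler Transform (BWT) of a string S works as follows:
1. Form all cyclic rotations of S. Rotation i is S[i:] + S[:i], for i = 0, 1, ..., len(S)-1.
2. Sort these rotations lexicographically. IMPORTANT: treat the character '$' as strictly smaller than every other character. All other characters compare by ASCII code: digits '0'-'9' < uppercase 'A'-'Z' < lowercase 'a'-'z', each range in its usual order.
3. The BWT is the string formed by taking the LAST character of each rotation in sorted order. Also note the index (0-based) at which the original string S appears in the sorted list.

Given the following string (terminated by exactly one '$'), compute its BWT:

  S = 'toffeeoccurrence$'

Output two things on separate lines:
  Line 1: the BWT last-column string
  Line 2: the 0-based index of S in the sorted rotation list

Answer: eonccfrefoeetru$c
15

Derivation:
All 17 rotations (rotation i = S[i:]+S[:i]):
  rot[0] = toffeeoccurrence$
  rot[1] = offeeoccurrence$t
  rot[2] = ffeeoccurrence$to
  rot[3] = feeoccurrence$tof
  rot[4] = eeoccurrence$toff
  rot[5] = eoccurrence$toffe
  rot[6] = occurrence$toffee
  rot[7] = ccurrence$toffeeo
  rot[8] = currence$toffeeoc
  rot[9] = urrence$toffeeocc
  rot[10] = rrence$toffeeoccu
  rot[11] = rence$toffeeoccur
  rot[12] = ence$toffeeoccurr
  rot[13] = nce$toffeeoccurre
  rot[14] = ce$toffeeoccurren
  rot[15] = e$toffeeoccurrenc
  rot[16] = $toffeeoccurrence
Sorted (with $ < everything):
  sorted[0] = $toffeeoccurrence  (last char: 'e')
  sorted[1] = ccurrence$toffeeo  (last char: 'o')
  sorted[2] = ce$toffeeoccurren  (last char: 'n')
  sorted[3] = currence$toffeeoc  (last char: 'c')
  sorted[4] = e$toffeeoccurrenc  (last char: 'c')
  sorted[5] = eeoccurrence$toff  (last char: 'f')
  sorted[6] = ence$toffeeoccurr  (last char: 'r')
  sorted[7] = eoccurrence$toffe  (last char: 'e')
  sorted[8] = feeoccurrence$tof  (last char: 'f')
  sorted[9] = ffeeoccurrence$to  (last char: 'o')
  sorted[10] = nce$toffeeoccurre  (last char: 'e')
  sorted[11] = occurrence$toffee  (last char: 'e')
  sorted[12] = offeeoccurrence$t  (last char: 't')
  sorted[13] = rence$toffeeoccur  (last char: 'r')
  sorted[14] = rrence$toffeeoccu  (last char: 'u')
  sorted[15] = toffeeoccurrence$  (last char: '$')
  sorted[16] = urrence$toffeeocc  (last char: 'c')
Last column: eonccfrefoeetru$c
Original string S is at sorted index 15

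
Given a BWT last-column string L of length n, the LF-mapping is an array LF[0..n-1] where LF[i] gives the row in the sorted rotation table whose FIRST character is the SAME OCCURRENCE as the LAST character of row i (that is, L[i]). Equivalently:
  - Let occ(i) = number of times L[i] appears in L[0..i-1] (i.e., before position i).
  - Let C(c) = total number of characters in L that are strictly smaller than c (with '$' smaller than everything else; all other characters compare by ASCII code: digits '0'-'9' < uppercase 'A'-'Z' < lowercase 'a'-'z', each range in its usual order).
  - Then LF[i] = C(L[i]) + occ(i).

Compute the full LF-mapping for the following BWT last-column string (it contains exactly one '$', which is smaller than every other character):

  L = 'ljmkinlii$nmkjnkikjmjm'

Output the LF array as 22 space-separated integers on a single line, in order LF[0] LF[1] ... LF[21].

Char counts: '$':1, 'i':4, 'j':4, 'k':4, 'l':2, 'm':4, 'n':3
C (first-col start): C('$')=0, C('i')=1, C('j')=5, C('k')=9, C('l')=13, C('m')=15, C('n')=19
L[0]='l': occ=0, LF[0]=C('l')+0=13+0=13
L[1]='j': occ=0, LF[1]=C('j')+0=5+0=5
L[2]='m': occ=0, LF[2]=C('m')+0=15+0=15
L[3]='k': occ=0, LF[3]=C('k')+0=9+0=9
L[4]='i': occ=0, LF[4]=C('i')+0=1+0=1
L[5]='n': occ=0, LF[5]=C('n')+0=19+0=19
L[6]='l': occ=1, LF[6]=C('l')+1=13+1=14
L[7]='i': occ=1, LF[7]=C('i')+1=1+1=2
L[8]='i': occ=2, LF[8]=C('i')+2=1+2=3
L[9]='$': occ=0, LF[9]=C('$')+0=0+0=0
L[10]='n': occ=1, LF[10]=C('n')+1=19+1=20
L[11]='m': occ=1, LF[11]=C('m')+1=15+1=16
L[12]='k': occ=1, LF[12]=C('k')+1=9+1=10
L[13]='j': occ=1, LF[13]=C('j')+1=5+1=6
L[14]='n': occ=2, LF[14]=C('n')+2=19+2=21
L[15]='k': occ=2, LF[15]=C('k')+2=9+2=11
L[16]='i': occ=3, LF[16]=C('i')+3=1+3=4
L[17]='k': occ=3, LF[17]=C('k')+3=9+3=12
L[18]='j': occ=2, LF[18]=C('j')+2=5+2=7
L[19]='m': occ=2, LF[19]=C('m')+2=15+2=17
L[20]='j': occ=3, LF[20]=C('j')+3=5+3=8
L[21]='m': occ=3, LF[21]=C('m')+3=15+3=18

Answer: 13 5 15 9 1 19 14 2 3 0 20 16 10 6 21 11 4 12 7 17 8 18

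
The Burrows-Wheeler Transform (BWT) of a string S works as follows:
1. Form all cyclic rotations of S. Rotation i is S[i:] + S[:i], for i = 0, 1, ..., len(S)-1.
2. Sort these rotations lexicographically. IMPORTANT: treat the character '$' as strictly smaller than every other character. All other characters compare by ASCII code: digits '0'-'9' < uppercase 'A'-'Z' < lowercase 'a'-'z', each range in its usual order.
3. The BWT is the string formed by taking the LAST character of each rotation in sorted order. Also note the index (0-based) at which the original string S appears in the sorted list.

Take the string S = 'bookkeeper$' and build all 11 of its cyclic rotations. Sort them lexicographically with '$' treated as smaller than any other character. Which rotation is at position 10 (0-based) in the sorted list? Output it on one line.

All 11 rotations (rotation i = S[i:]+S[:i]):
  rot[0] = bookkeeper$
  rot[1] = ookkeeper$b
  rot[2] = okkeeper$bo
  rot[3] = kkeeper$boo
  rot[4] = keeper$book
  rot[5] = eeper$bookk
  rot[6] = eper$bookke
  rot[7] = per$bookkee
  rot[8] = er$bookkeep
  rot[9] = r$bookkeepe
  rot[10] = $bookkeeper
Sorted (with $ < everything):
  sorted[0] = $bookkeeper
  sorted[1] = bookkeeper$
  sorted[2] = eeper$bookk
  sorted[3] = eper$bookke
  sorted[4] = er$bookkeep
  sorted[5] = keeper$book
  sorted[6] = kkeeper$boo
  sorted[7] = okkeeper$bo
  sorted[8] = ookkeeper$b
  sorted[9] = per$bookkee
  sorted[10] = r$bookkeepe
sorted[10] = r$bookkeepe

Answer: r$bookkeepe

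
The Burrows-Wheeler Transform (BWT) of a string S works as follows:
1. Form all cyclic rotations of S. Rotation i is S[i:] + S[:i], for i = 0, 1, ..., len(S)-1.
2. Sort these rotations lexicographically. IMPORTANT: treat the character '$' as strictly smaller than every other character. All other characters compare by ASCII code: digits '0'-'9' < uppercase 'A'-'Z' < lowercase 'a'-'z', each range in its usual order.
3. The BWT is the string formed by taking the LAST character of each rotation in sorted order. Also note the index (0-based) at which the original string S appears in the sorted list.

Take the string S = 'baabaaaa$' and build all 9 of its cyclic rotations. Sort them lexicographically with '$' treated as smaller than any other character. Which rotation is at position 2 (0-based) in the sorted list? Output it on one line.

Answer: aa$baabaa

Derivation:
All 9 rotations (rotation i = S[i:]+S[:i]):
  rot[0] = baabaaaa$
  rot[1] = aabaaaa$b
  rot[2] = abaaaa$ba
  rot[3] = baaaa$baa
  rot[4] = aaaa$baab
  rot[5] = aaa$baaba
  rot[6] = aa$baabaa
  rot[7] = a$baabaaa
  rot[8] = $baabaaaa
Sorted (with $ < everything):
  sorted[0] = $baabaaaa
  sorted[1] = a$baabaaa
  sorted[2] = aa$baabaa
  sorted[3] = aaa$baaba
  sorted[4] = aaaa$baab
  sorted[5] = aabaaaa$b
  sorted[6] = abaaaa$ba
  sorted[7] = baaaa$baa
  sorted[8] = baabaaaa$
sorted[2] = aa$baabaa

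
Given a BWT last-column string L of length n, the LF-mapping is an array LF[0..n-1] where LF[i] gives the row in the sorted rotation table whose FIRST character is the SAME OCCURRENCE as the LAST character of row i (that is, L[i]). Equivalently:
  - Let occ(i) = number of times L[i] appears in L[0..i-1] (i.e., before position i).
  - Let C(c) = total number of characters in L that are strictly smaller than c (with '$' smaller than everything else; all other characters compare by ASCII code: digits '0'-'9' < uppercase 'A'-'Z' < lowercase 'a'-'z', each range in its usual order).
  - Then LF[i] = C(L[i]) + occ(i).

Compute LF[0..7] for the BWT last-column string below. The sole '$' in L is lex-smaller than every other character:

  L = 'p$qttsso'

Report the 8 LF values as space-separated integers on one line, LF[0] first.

Char counts: '$':1, 'o':1, 'p':1, 'q':1, 's':2, 't':2
C (first-col start): C('$')=0, C('o')=1, C('p')=2, C('q')=3, C('s')=4, C('t')=6
L[0]='p': occ=0, LF[0]=C('p')+0=2+0=2
L[1]='$': occ=0, LF[1]=C('$')+0=0+0=0
L[2]='q': occ=0, LF[2]=C('q')+0=3+0=3
L[3]='t': occ=0, LF[3]=C('t')+0=6+0=6
L[4]='t': occ=1, LF[4]=C('t')+1=6+1=7
L[5]='s': occ=0, LF[5]=C('s')+0=4+0=4
L[6]='s': occ=1, LF[6]=C('s')+1=4+1=5
L[7]='o': occ=0, LF[7]=C('o')+0=1+0=1

Answer: 2 0 3 6 7 4 5 1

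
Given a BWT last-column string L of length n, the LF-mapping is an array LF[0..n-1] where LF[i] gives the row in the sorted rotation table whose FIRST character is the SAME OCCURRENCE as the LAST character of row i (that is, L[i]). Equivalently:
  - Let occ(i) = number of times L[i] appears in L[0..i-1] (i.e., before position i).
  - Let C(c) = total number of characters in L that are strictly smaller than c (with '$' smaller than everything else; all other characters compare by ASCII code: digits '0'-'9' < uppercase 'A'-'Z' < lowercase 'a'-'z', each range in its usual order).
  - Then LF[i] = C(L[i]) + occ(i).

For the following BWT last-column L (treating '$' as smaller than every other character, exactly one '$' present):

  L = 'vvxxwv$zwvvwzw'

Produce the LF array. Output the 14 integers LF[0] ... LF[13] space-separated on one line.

Char counts: '$':1, 'v':5, 'w':4, 'x':2, 'z':2
C (first-col start): C('$')=0, C('v')=1, C('w')=6, C('x')=10, C('z')=12
L[0]='v': occ=0, LF[0]=C('v')+0=1+0=1
L[1]='v': occ=1, LF[1]=C('v')+1=1+1=2
L[2]='x': occ=0, LF[2]=C('x')+0=10+0=10
L[3]='x': occ=1, LF[3]=C('x')+1=10+1=11
L[4]='w': occ=0, LF[4]=C('w')+0=6+0=6
L[5]='v': occ=2, LF[5]=C('v')+2=1+2=3
L[6]='$': occ=0, LF[6]=C('$')+0=0+0=0
L[7]='z': occ=0, LF[7]=C('z')+0=12+0=12
L[8]='w': occ=1, LF[8]=C('w')+1=6+1=7
L[9]='v': occ=3, LF[9]=C('v')+3=1+3=4
L[10]='v': occ=4, LF[10]=C('v')+4=1+4=5
L[11]='w': occ=2, LF[11]=C('w')+2=6+2=8
L[12]='z': occ=1, LF[12]=C('z')+1=12+1=13
L[13]='w': occ=3, LF[13]=C('w')+3=6+3=9

Answer: 1 2 10 11 6 3 0 12 7 4 5 8 13 9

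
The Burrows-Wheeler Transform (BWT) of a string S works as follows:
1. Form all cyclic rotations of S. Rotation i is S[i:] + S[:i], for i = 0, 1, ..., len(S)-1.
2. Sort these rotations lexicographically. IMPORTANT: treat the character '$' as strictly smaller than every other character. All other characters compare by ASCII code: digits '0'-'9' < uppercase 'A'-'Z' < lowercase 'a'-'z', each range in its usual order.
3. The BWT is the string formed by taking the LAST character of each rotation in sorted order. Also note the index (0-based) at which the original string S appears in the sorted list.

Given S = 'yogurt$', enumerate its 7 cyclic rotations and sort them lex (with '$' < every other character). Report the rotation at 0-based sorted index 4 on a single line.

All 7 rotations (rotation i = S[i:]+S[:i]):
  rot[0] = yogurt$
  rot[1] = ogurt$y
  rot[2] = gurt$yo
  rot[3] = urt$yog
  rot[4] = rt$yogu
  rot[5] = t$yogur
  rot[6] = $yogurt
Sorted (with $ < everything):
  sorted[0] = $yogurt
  sorted[1] = gurt$yo
  sorted[2] = ogurt$y
  sorted[3] = rt$yogu
  sorted[4] = t$yogur
  sorted[5] = urt$yog
  sorted[6] = yogurt$
sorted[4] = t$yogur

Answer: t$yogur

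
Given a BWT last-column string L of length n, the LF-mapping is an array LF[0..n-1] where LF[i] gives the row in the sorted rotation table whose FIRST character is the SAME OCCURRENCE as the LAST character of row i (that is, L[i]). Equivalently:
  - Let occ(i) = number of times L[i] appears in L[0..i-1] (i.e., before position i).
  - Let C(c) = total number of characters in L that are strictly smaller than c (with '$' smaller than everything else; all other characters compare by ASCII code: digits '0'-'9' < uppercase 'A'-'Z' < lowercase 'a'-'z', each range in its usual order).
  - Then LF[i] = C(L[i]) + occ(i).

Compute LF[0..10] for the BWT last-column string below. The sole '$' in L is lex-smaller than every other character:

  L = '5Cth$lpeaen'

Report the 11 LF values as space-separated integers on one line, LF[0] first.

Answer: 1 2 10 6 0 7 9 4 3 5 8

Derivation:
Char counts: '$':1, '5':1, 'C':1, 'a':1, 'e':2, 'h':1, 'l':1, 'n':1, 'p':1, 't':1
C (first-col start): C('$')=0, C('5')=1, C('C')=2, C('a')=3, C('e')=4, C('h')=6, C('l')=7, C('n')=8, C('p')=9, C('t')=10
L[0]='5': occ=0, LF[0]=C('5')+0=1+0=1
L[1]='C': occ=0, LF[1]=C('C')+0=2+0=2
L[2]='t': occ=0, LF[2]=C('t')+0=10+0=10
L[3]='h': occ=0, LF[3]=C('h')+0=6+0=6
L[4]='$': occ=0, LF[4]=C('$')+0=0+0=0
L[5]='l': occ=0, LF[5]=C('l')+0=7+0=7
L[6]='p': occ=0, LF[6]=C('p')+0=9+0=9
L[7]='e': occ=0, LF[7]=C('e')+0=4+0=4
L[8]='a': occ=0, LF[8]=C('a')+0=3+0=3
L[9]='e': occ=1, LF[9]=C('e')+1=4+1=5
L[10]='n': occ=0, LF[10]=C('n')+0=8+0=8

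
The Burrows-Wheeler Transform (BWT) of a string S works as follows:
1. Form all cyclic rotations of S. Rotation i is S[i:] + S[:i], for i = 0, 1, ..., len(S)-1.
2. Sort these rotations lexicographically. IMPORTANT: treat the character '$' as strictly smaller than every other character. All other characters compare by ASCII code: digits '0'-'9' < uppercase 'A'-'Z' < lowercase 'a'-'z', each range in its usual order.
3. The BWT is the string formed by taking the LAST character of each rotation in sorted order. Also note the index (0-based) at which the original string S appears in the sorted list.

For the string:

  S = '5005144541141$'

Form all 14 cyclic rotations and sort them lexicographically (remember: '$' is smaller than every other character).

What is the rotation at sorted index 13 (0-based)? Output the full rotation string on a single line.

All 14 rotations (rotation i = S[i:]+S[:i]):
  rot[0] = 5005144541141$
  rot[1] = 005144541141$5
  rot[2] = 05144541141$50
  rot[3] = 5144541141$500
  rot[4] = 144541141$5005
  rot[5] = 44541141$50051
  rot[6] = 4541141$500514
  rot[7] = 541141$5005144
  rot[8] = 41141$50051445
  rot[9] = 1141$500514454
  rot[10] = 141$5005144541
  rot[11] = 41$50051445411
  rot[12] = 1$500514454114
  rot[13] = $5005144541141
Sorted (with $ < everything):
  sorted[0] = $5005144541141
  sorted[1] = 005144541141$5
  sorted[2] = 05144541141$50
  sorted[3] = 1$500514454114
  sorted[4] = 1141$500514454
  sorted[5] = 141$5005144541
  sorted[6] = 144541141$5005
  sorted[7] = 41$50051445411
  sorted[8] = 41141$50051445
  sorted[9] = 44541141$50051
  sorted[10] = 4541141$500514
  sorted[11] = 5005144541141$
  sorted[12] = 5144541141$500
  sorted[13] = 541141$5005144
sorted[13] = 541141$5005144

Answer: 541141$5005144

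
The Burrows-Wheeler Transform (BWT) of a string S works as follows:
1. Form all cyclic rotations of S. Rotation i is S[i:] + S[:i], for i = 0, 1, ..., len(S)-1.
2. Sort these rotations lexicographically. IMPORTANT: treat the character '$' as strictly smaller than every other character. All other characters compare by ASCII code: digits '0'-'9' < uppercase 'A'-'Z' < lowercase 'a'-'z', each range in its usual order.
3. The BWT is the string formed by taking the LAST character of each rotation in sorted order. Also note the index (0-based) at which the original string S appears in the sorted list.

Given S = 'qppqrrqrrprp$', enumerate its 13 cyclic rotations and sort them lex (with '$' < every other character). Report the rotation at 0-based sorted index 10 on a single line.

Answer: rqrrprp$qppqr

Derivation:
All 13 rotations (rotation i = S[i:]+S[:i]):
  rot[0] = qppqrrqrrprp$
  rot[1] = ppqrrqrrprp$q
  rot[2] = pqrrqrrprp$qp
  rot[3] = qrrqrrprp$qpp
  rot[4] = rrqrrprp$qppq
  rot[5] = rqrrprp$qppqr
  rot[6] = qrrprp$qppqrr
  rot[7] = rrprp$qppqrrq
  rot[8] = rprp$qppqrrqr
  rot[9] = prp$qppqrrqrr
  rot[10] = rp$qppqrrqrrp
  rot[11] = p$qppqrrqrrpr
  rot[12] = $qppqrrqrrprp
Sorted (with $ < everything):
  sorted[0] = $qppqrrqrrprp
  sorted[1] = p$qppqrrqrrpr
  sorted[2] = ppqrrqrrprp$q
  sorted[3] = pqrrqrrprp$qp
  sorted[4] = prp$qppqrrqrr
  sorted[5] = qppqrrqrrprp$
  sorted[6] = qrrprp$qppqrr
  sorted[7] = qrrqrrprp$qpp
  sorted[8] = rp$qppqrrqrrp
  sorted[9] = rprp$qppqrrqr
  sorted[10] = rqrrprp$qppqr
  sorted[11] = rrprp$qppqrrq
  sorted[12] = rrqrrprp$qppq
sorted[10] = rqrrprp$qppqr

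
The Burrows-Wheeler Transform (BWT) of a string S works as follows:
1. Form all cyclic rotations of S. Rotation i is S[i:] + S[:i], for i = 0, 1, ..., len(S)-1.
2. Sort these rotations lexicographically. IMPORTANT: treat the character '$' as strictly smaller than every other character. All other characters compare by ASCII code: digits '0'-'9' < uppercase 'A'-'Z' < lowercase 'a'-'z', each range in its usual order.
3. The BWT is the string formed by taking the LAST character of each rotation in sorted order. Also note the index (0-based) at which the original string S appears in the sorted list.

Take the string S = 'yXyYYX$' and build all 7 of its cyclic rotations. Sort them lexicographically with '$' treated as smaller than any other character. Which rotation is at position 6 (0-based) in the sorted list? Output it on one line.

Answer: yYYX$yX

Derivation:
All 7 rotations (rotation i = S[i:]+S[:i]):
  rot[0] = yXyYYX$
  rot[1] = XyYYX$y
  rot[2] = yYYX$yX
  rot[3] = YYX$yXy
  rot[4] = YX$yXyY
  rot[5] = X$yXyYY
  rot[6] = $yXyYYX
Sorted (with $ < everything):
  sorted[0] = $yXyYYX
  sorted[1] = X$yXyYY
  sorted[2] = XyYYX$y
  sorted[3] = YX$yXyY
  sorted[4] = YYX$yXy
  sorted[5] = yXyYYX$
  sorted[6] = yYYX$yX
sorted[6] = yYYX$yX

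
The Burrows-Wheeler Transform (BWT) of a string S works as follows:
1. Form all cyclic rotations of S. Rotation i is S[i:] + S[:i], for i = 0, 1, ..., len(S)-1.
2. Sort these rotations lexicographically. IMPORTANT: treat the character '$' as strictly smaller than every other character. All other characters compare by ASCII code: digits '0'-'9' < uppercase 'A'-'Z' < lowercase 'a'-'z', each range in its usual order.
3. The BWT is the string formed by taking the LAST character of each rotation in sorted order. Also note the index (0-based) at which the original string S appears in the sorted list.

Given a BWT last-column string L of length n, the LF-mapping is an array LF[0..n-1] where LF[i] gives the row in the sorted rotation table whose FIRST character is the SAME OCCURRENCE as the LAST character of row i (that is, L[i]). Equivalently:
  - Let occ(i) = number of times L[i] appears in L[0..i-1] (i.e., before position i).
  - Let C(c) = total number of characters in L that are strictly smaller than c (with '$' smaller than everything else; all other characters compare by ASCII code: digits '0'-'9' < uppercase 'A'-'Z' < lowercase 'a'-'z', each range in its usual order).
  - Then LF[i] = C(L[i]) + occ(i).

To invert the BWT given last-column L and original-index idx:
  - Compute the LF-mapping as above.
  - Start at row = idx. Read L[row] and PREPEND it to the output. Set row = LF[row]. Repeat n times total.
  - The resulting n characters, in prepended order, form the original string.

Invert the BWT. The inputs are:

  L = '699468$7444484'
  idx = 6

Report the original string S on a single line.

LF mapping: 7 12 13 1 8 10 0 9 2 3 4 5 11 6
Walk LF starting at row 6, prepending L[row]:
  step 1: row=6, L[6]='$', prepend. Next row=LF[6]=0
  step 2: row=0, L[0]='6', prepend. Next row=LF[0]=7
  step 3: row=7, L[7]='7', prepend. Next row=LF[7]=9
  step 4: row=9, L[9]='4', prepend. Next row=LF[9]=3
  step 5: row=3, L[3]='4', prepend. Next row=LF[3]=1
  step 6: row=1, L[1]='9', prepend. Next row=LF[1]=12
  step 7: row=12, L[12]='8', prepend. Next row=LF[12]=11
  step 8: row=11, L[11]='4', prepend. Next row=LF[11]=5
  step 9: row=5, L[5]='8', prepend. Next row=LF[5]=10
  step 10: row=10, L[10]='4', prepend. Next row=LF[10]=4
  step 11: row=4, L[4]='6', prepend. Next row=LF[4]=8
  step 12: row=8, L[8]='4', prepend. Next row=LF[8]=2
  step 13: row=2, L[2]='9', prepend. Next row=LF[2]=13
  step 14: row=13, L[13]='4', prepend. Next row=LF[13]=6
Reversed output: 4946484894476$

Answer: 4946484894476$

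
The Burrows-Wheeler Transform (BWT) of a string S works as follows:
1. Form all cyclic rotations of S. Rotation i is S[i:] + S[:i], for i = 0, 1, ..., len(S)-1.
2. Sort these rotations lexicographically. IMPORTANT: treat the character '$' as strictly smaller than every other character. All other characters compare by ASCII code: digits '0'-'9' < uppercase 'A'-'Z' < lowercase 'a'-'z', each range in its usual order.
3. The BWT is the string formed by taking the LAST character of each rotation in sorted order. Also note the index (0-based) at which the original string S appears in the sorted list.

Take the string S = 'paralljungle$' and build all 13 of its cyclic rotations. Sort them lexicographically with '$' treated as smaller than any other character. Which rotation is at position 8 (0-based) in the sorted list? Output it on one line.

Answer: lljungle$para

Derivation:
All 13 rotations (rotation i = S[i:]+S[:i]):
  rot[0] = paralljungle$
  rot[1] = aralljungle$p
  rot[2] = ralljungle$pa
  rot[3] = alljungle$par
  rot[4] = lljungle$para
  rot[5] = ljungle$paral
  rot[6] = jungle$parall
  rot[7] = ungle$parallj
  rot[8] = ngle$parallju
  rot[9] = gle$paralljun
  rot[10] = le$paralljung
  rot[11] = e$paralljungl
  rot[12] = $paralljungle
Sorted (with $ < everything):
  sorted[0] = $paralljungle
  sorted[1] = alljungle$par
  sorted[2] = aralljungle$p
  sorted[3] = e$paralljungl
  sorted[4] = gle$paralljun
  sorted[5] = jungle$parall
  sorted[6] = le$paralljung
  sorted[7] = ljungle$paral
  sorted[8] = lljungle$para
  sorted[9] = ngle$parallju
  sorted[10] = paralljungle$
  sorted[11] = ralljungle$pa
  sorted[12] = ungle$parallj
sorted[8] = lljungle$para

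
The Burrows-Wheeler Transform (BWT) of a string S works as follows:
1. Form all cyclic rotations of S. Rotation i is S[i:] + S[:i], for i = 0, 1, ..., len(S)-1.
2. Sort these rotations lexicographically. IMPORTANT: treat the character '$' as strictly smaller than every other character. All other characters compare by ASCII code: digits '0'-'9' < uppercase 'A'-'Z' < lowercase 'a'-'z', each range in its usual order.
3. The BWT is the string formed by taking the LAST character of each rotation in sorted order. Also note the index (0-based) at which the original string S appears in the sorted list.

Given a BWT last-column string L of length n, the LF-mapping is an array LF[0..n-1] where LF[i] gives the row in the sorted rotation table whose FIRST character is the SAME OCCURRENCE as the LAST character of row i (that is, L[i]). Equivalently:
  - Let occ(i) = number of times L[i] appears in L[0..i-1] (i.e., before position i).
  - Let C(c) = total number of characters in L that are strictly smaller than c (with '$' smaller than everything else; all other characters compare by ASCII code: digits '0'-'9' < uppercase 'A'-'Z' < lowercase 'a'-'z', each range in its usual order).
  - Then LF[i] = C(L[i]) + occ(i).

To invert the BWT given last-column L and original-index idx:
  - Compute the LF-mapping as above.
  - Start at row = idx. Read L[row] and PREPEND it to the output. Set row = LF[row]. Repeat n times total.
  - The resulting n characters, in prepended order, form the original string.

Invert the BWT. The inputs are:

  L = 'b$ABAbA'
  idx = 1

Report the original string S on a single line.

LF mapping: 5 0 1 4 2 6 3
Walk LF starting at row 1, prepending L[row]:
  step 1: row=1, L[1]='$', prepend. Next row=LF[1]=0
  step 2: row=0, L[0]='b', prepend. Next row=LF[0]=5
  step 3: row=5, L[5]='b', prepend. Next row=LF[5]=6
  step 4: row=6, L[6]='A', prepend. Next row=LF[6]=3
  step 5: row=3, L[3]='B', prepend. Next row=LF[3]=4
  step 6: row=4, L[4]='A', prepend. Next row=LF[4]=2
  step 7: row=2, L[2]='A', prepend. Next row=LF[2]=1
Reversed output: AABAbb$

Answer: AABAbb$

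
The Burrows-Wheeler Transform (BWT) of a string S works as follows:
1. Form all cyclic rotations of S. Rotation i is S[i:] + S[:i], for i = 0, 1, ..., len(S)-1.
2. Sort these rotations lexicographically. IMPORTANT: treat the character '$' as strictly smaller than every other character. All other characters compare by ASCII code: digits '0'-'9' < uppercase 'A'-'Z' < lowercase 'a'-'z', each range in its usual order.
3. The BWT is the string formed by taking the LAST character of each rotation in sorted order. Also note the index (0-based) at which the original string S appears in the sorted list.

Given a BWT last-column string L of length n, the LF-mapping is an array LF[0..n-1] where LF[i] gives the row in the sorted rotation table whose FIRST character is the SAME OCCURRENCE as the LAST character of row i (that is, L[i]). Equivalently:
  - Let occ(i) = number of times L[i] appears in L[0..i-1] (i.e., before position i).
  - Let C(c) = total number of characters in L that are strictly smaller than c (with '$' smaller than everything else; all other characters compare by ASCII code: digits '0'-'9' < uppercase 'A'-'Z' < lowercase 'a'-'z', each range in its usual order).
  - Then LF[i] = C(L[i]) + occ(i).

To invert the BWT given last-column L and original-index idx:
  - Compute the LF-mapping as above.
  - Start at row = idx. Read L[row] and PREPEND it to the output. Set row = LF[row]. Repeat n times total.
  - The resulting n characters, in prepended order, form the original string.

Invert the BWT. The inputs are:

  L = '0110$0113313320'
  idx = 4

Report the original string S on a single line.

Answer: 03312331110010$

Derivation:
LF mapping: 1 5 6 2 0 3 7 8 11 12 9 13 14 10 4
Walk LF starting at row 4, prepending L[row]:
  step 1: row=4, L[4]='$', prepend. Next row=LF[4]=0
  step 2: row=0, L[0]='0', prepend. Next row=LF[0]=1
  step 3: row=1, L[1]='1', prepend. Next row=LF[1]=5
  step 4: row=5, L[5]='0', prepend. Next row=LF[5]=3
  step 5: row=3, L[3]='0', prepend. Next row=LF[3]=2
  step 6: row=2, L[2]='1', prepend. Next row=LF[2]=6
  step 7: row=6, L[6]='1', prepend. Next row=LF[6]=7
  step 8: row=7, L[7]='1', prepend. Next row=LF[7]=8
  step 9: row=8, L[8]='3', prepend. Next row=LF[8]=11
  step 10: row=11, L[11]='3', prepend. Next row=LF[11]=13
  step 11: row=13, L[13]='2', prepend. Next row=LF[13]=10
  step 12: row=10, L[10]='1', prepend. Next row=LF[10]=9
  step 13: row=9, L[9]='3', prepend. Next row=LF[9]=12
  step 14: row=12, L[12]='3', prepend. Next row=LF[12]=14
  step 15: row=14, L[14]='0', prepend. Next row=LF[14]=4
Reversed output: 03312331110010$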